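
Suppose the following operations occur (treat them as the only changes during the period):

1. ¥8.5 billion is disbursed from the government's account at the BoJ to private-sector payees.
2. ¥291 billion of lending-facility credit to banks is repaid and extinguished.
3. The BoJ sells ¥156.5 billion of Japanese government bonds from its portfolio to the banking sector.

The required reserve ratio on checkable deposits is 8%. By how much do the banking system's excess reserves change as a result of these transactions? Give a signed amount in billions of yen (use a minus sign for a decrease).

-¥439.68 billion

Government spending ¥8.5 billion: reserves +¥8.5B, deposits +¥8.5B.
Discount-window repayment ¥291 billion: reserves −¥291B, deposits 0.
OMO sale (to banks) ¥156.5 billion: reserves −¥156.5B, deposits 0.
Totals: Δreserves = −¥439B, Δdeposits = +¥8.5B.
Δrequired reserves = 8% × +¥8.5B = +¥0.68B.
Δexcess reserves = Δreserves − Δrequired = −¥439B − (+¥0.68B) = -¥439.68 billion.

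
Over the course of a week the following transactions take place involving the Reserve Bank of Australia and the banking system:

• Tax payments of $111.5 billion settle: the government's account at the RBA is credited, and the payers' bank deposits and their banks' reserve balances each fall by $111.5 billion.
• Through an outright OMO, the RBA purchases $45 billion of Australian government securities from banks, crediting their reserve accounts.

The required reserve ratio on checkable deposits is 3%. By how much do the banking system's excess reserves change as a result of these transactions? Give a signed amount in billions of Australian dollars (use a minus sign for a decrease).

Government account inflow $111.5 billion: reserves −$111.5B, deposits −$111.5B.
OMO purchase (from banks) $45 billion: reserves +$45B, deposits 0.
Totals: Δreserves = −$66.5B, Δdeposits = −$111.5B.
Δrequired reserves = 3% × −$111.5B = −$3.345B.
Δexcess reserves = Δreserves − Δrequired = −$66.5B − (−$3.345B) = -$63.155 billion.

-$63.155 billion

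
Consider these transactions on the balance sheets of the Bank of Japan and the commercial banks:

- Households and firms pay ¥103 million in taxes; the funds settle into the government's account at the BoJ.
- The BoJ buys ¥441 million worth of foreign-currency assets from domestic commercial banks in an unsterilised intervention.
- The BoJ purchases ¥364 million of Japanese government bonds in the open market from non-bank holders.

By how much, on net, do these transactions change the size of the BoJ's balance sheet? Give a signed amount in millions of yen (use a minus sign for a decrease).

+¥805 million

Government account inflow ¥103 million: only the composition of liabilities changes → 0.
FX purchase ¥441 million: a BoJ asset is acquired → +¥441M.
Asset purchase (from non-banks) ¥364 million: a BoJ asset is acquired → +¥364M.
Net: 0 + 441 + 364 = +¥805 million.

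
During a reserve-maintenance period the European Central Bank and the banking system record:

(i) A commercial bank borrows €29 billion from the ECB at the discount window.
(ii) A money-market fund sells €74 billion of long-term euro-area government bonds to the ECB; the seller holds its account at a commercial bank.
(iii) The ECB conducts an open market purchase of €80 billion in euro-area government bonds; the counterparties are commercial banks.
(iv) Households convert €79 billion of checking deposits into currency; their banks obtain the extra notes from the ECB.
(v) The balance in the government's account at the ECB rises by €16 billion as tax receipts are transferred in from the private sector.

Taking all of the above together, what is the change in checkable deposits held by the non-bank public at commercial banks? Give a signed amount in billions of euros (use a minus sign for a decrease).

Discount-window loan €29 billion: the counterparty is a bank, so public deposits are unchanged → 0.
Asset purchase (from non-banks) €74 billion: non-bank counterparties' bank balances rise → +€74B.
OMO purchase (from banks) €80 billion: the counterparty is a bank, so public deposits are unchanged → 0.
Currency withdrawal €79 billion: non-bank counterparties' bank balances fall → −€79B.
Government account inflow €16 billion: non-bank counterparties' bank balances fall → −€16B.
Net: 0 + 74 + 0 − 79 − 16 = -€21 billion.

-€21 billion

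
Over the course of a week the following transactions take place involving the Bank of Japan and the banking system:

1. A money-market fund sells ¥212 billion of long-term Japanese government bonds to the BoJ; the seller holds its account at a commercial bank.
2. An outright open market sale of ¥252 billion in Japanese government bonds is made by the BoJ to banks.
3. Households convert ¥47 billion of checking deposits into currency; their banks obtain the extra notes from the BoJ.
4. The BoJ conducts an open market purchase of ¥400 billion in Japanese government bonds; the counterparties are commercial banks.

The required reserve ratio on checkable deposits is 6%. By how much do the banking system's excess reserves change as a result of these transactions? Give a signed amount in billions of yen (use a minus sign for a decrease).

+¥303.1 billion

Asset purchase (from non-banks) ¥212 billion: reserves +¥212B, deposits +¥212B.
OMO sale (to banks) ¥252 billion: reserves −¥252B, deposits 0.
Currency withdrawal ¥47 billion: reserves −¥47B, deposits −¥47B.
OMO purchase (from banks) ¥400 billion: reserves +¥400B, deposits 0.
Totals: Δreserves = +¥313B, Δdeposits = +¥165B.
Δrequired reserves = 6% × +¥165B = +¥9.9B.
Δexcess reserves = Δreserves − Δrequired = +¥313B − (+¥9.9B) = +¥303.1 billion.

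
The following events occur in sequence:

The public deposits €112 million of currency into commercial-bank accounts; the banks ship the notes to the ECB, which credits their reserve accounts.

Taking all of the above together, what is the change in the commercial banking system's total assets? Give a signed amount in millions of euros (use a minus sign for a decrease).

+€112 million

ECB balance sheet:
  Assets:      no change
  Liabilities: Bank reserves +€112M, Currency in circulation −€112M
Commercial banking system:
  Assets:      Reserves at CB +€112M
  Liabilities: Checkable deposits +€112M
Change in total bank assets = +€112 million.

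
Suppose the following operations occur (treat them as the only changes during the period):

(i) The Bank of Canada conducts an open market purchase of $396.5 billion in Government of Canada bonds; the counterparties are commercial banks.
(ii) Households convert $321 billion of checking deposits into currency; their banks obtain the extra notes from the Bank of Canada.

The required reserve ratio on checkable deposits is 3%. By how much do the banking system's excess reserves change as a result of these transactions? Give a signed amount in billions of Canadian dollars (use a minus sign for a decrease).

OMO purchase (from banks) $396.5 billion: reserves +$396.5B, deposits 0.
Currency withdrawal $321 billion: reserves −$321B, deposits −$321B.
Totals: Δreserves = +$75.5B, Δdeposits = −$321B.
Δrequired reserves = 3% × −$321B = −$9.63B.
Δexcess reserves = Δreserves − Δrequired = +$75.5B − (−$9.63B) = +$85.13 billion.

+$85.13 billion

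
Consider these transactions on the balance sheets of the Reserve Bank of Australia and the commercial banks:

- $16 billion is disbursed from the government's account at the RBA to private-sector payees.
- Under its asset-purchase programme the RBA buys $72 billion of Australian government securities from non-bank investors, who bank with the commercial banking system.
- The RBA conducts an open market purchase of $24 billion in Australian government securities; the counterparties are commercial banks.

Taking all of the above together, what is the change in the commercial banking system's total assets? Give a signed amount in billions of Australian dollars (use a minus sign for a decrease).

Government spending $16 billion: bank balance sheets expand → +$16B.
Asset purchase (from non-banks) $72 billion: bank balance sheets expand → +$72B.
OMO purchase (from banks) $24 billion: just an asset swap on bank balance sheets → 0.
Net: 16 + 72 + 0 = +$88 billion.

+$88 billion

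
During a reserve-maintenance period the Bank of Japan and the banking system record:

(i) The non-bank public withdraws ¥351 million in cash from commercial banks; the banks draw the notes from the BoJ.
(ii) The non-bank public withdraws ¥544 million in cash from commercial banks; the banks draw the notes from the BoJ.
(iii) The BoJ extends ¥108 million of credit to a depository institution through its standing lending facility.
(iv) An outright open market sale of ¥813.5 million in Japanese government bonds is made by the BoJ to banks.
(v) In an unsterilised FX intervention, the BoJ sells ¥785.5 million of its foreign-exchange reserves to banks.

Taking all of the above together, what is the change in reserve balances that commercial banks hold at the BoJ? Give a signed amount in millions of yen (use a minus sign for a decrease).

BoJ balance sheet:
  Assets:      Securities −¥813.5M, Loans to banks +¥108M, Foreign assets −¥785.5M
  Liabilities: Bank reserves −¥2386M, Currency in circulation +¥895M
Commercial banking system:
  Assets:      Reserves at CB −¥2386M, Securities +¥813.5M, Foreign assets +¥785.5M
  Liabilities: Checkable deposits −¥895M, Borrowings from CB +¥108M
So the change in reserve balances that commercial banks hold at the BoJ is -¥2386 million.

-¥2386 million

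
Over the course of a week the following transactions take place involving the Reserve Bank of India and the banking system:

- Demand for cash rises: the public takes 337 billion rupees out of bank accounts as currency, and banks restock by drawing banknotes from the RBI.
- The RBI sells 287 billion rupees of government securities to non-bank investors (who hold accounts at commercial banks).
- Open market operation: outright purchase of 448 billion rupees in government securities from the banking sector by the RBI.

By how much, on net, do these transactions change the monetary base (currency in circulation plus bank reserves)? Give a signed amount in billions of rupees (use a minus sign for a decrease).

+161 billion

Currency withdrawal 337 billion rupees: just a shift between currency and reserves — both are base money → 0.
Asset sale (to non-banks) 287 billion rupees: RBI balance sheet contracts → −287B.
OMO purchase (from banks) 448 billion rupees: RBI balance sheet expands → +448B.
Net: 0 − 287 + 448 = +161 billion.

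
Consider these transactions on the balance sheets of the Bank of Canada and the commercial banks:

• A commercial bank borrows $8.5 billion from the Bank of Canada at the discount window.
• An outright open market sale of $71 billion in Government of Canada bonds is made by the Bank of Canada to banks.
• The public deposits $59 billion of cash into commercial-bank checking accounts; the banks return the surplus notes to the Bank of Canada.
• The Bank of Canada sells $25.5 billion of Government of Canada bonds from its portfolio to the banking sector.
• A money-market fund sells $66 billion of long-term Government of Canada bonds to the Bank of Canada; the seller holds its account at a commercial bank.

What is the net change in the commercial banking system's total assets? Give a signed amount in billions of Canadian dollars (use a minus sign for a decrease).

+$133.5 billion

Discount-window loan $8.5 billion: bank balance sheets expand → +$8.5B.
OMO sale (to banks) $71 billion: just an asset swap on bank balance sheets → 0.
Currency deposit $59 billion: bank balance sheets expand → +$59B.
OMO sale (to banks) $25.5 billion: just an asset swap on bank balance sheets → 0.
Asset purchase (from non-banks) $66 billion: bank balance sheets expand → +$66B.
Net: 8.5 + 0 + 59 + 0 + 66 = +$133.5 billion.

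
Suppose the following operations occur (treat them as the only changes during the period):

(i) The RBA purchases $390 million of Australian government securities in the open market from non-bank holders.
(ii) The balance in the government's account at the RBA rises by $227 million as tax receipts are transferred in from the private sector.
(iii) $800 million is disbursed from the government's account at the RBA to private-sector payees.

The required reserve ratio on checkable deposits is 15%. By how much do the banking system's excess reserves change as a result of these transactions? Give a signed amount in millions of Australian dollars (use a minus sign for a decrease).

+$818.55 million

Asset purchase (from non-banks) $390 million: reserves +$390M, deposits +$390M.
Government account inflow $227 million: reserves −$227M, deposits −$227M.
Government spending $800 million: reserves +$800M, deposits +$800M.
Totals: Δreserves = +$963M, Δdeposits = +$963M.
Δrequired reserves = 15% × +$963M = +$144.45M.
Δexcess reserves = Δreserves − Δrequired = +$963M − (+$144.45M) = +$818.55 million.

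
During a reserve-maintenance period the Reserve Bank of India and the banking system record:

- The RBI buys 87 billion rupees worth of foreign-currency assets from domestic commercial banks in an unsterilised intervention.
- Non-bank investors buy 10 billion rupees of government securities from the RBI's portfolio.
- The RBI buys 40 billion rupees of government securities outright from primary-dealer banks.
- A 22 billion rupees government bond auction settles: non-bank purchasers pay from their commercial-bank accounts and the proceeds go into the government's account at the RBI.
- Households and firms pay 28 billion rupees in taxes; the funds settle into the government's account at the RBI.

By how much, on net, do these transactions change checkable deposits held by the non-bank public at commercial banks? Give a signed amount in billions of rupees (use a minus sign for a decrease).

-60 billion

RBI balance sheet:
  Assets:      Securities +30B, Foreign assets +87B
  Liabilities: Bank reserves +67B, Government deposits +50B
Commercial banking system:
  Assets:      Reserves at CB +67B, Securities −40B, Foreign assets −87B
  Liabilities: Checkable deposits −60B
So the change in checkable deposits held by the non-bank public at commercial banks is -60 billion.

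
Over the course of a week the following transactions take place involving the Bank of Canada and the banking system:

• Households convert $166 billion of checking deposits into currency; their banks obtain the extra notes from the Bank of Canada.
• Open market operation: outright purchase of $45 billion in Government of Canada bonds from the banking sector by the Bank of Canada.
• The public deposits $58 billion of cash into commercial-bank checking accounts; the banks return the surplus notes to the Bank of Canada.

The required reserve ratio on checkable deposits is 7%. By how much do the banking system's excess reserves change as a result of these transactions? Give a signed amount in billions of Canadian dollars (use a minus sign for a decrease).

-$55.44 billion

Currency withdrawal $166 billion: reserves −$166B, deposits −$166B.
OMO purchase (from banks) $45 billion: reserves +$45B, deposits 0.
Currency deposit $58 billion: reserves +$58B, deposits +$58B.
Totals: Δreserves = −$63B, Δdeposits = −$108B.
Δrequired reserves = 7% × −$108B = −$7.56B.
Δexcess reserves = Δreserves − Δrequired = −$63B − (−$7.56B) = -$55.44 billion.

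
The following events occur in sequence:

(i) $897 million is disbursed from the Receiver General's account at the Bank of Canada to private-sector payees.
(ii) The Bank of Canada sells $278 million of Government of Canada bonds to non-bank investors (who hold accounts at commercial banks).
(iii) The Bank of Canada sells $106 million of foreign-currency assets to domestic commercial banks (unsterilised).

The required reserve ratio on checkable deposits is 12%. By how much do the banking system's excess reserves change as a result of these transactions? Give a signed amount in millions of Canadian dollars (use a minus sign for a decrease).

Government spending $897 million: reserves +$897M, deposits +$897M.
Asset sale (to non-banks) $278 million: reserves −$278M, deposits −$278M.
FX sale $106 million: reserves −$106M, deposits 0.
Totals: Δreserves = +$513M, Δdeposits = +$619M.
Δrequired reserves = 12% × +$619M = +$74.28M.
Δexcess reserves = Δreserves − Δrequired = +$513M − (+$74.28M) = +$438.72 million.

+$438.72 million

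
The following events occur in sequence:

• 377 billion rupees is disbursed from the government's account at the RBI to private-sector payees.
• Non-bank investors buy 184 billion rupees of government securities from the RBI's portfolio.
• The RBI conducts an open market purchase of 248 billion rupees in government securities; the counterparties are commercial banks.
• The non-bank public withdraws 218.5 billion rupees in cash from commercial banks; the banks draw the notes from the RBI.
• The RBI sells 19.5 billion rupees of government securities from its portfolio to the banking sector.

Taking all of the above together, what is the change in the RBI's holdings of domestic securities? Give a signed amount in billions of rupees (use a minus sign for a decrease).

+44.5 billion

RBI balance sheet:
  Assets:      Securities +44.5B
  Liabilities: Bank reserves +203B, Currency in circulation +218.5B, Government deposits −377B
So the change in the RBI's holdings of domestic securities is +44.5 billion.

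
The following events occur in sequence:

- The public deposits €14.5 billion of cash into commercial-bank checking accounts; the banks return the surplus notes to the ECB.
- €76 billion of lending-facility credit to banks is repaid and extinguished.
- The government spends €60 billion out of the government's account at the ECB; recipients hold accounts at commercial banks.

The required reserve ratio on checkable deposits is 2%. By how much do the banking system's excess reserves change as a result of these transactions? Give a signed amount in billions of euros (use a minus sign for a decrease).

-€2.99 billion

Currency deposit €14.5 billion: reserves +€14.5B, deposits +€14.5B.
Discount-window repayment €76 billion: reserves −€76B, deposits 0.
Government spending €60 billion: reserves +€60B, deposits +€60B.
Totals: Δreserves = −€1.5B, Δdeposits = +€74.5B.
Δrequired reserves = 2% × +€74.5B = +€1.49B.
Δexcess reserves = Δreserves − Δrequired = −€1.5B − (+€1.49B) = -€2.99 billion.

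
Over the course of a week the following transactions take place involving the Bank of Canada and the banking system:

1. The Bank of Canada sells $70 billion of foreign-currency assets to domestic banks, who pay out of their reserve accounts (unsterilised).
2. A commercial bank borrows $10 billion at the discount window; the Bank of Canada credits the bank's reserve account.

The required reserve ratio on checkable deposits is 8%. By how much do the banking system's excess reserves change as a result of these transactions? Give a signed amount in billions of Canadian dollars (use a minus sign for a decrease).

FX sale $70 billion: reserves −$70B, deposits 0.
Discount-window loan $10 billion: reserves +$10B, deposits 0.
Totals: Δreserves = −$60B, Δdeposits = 0.
Δrequired reserves = 8% × 0 = 0.
Δexcess reserves = Δreserves − Δrequired = −$60B − (0) = -$60 billion.

-$60 billion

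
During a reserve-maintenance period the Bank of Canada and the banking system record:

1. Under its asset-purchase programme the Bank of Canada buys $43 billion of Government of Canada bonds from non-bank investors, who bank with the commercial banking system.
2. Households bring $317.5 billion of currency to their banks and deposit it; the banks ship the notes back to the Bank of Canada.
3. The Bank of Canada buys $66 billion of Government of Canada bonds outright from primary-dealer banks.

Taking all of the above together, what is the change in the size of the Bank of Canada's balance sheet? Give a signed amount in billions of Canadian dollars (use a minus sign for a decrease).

Bank of Canada balance sheet:
  Assets:      Securities +$109B
  Liabilities: Bank reserves +$426.5B, Currency in circulation −$317.5B
Commercial banking system:
  Assets:      Reserves at CB +$426.5B, Securities −$66B
  Liabilities: Checkable deposits +$360.5B
Change in total Bank of Canada assets = +$109 billion.

+$109 billion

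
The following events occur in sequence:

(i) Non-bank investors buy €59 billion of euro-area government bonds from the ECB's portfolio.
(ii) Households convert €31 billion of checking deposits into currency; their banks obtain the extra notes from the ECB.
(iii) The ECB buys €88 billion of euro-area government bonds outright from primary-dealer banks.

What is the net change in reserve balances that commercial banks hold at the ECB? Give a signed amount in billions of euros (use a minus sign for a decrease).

Asset sale (to non-banks) €59 billion: the non-bank buyers' banks settle from reserves → −€59B.
Currency withdrawal €31 billion: banks swap reserves for currency → −€31B.
OMO purchase (from banks) €88 billion: the ECB pays by crediting reserve accounts → +€88B.
Net: −59 − 31 + 88 = -€2 billion.

-€2 billion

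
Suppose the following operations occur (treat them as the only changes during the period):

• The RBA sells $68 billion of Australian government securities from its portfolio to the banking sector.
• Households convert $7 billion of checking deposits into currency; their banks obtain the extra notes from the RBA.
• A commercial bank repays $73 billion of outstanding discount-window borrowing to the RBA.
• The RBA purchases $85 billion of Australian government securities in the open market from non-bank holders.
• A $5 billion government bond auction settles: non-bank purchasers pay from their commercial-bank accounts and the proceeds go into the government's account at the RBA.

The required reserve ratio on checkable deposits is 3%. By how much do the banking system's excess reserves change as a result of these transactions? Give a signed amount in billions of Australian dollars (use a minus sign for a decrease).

OMO sale (to banks) $68 billion: reserves −$68B, deposits 0.
Currency withdrawal $7 billion: reserves −$7B, deposits −$7B.
Discount-window repayment $73 billion: reserves −$73B, deposits 0.
Asset purchase (from non-banks) $85 billion: reserves +$85B, deposits +$85B.
Government account inflow $5 billion: reserves −$5B, deposits −$5B.
Totals: Δreserves = −$68B, Δdeposits = +$73B.
Δrequired reserves = 3% × +$73B = +$2.19B.
Δexcess reserves = Δreserves − Δrequired = −$68B − (+$2.19B) = -$70.19 billion.

-$70.19 billion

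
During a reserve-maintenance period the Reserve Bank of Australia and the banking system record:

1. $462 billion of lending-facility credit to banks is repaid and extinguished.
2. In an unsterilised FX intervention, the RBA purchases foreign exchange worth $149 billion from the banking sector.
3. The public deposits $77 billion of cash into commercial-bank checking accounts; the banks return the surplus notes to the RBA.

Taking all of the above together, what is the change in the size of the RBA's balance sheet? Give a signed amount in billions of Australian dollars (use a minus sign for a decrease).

RBA balance sheet:
  Assets:      Loans to banks −$462B, Foreign assets +$149B
  Liabilities: Bank reserves −$236B, Currency in circulation −$77B
Change in total RBA assets = -$313 billion.

-$313 billion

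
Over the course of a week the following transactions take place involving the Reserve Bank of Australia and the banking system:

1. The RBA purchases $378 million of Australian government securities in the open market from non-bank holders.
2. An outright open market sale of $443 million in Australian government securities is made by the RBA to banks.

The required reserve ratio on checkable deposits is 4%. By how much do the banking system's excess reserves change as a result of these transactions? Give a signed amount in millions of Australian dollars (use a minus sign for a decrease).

Asset purchase (from non-banks) $378 million: reserves +$378M, deposits +$378M.
OMO sale (to banks) $443 million: reserves −$443M, deposits 0.
Totals: Δreserves = −$65M, Δdeposits = +$378M.
Δrequired reserves = 4% × +$378M = +$15.12M.
Δexcess reserves = Δreserves − Δrequired = −$65M − (+$15.12M) = -$80.12 million.

-$80.12 million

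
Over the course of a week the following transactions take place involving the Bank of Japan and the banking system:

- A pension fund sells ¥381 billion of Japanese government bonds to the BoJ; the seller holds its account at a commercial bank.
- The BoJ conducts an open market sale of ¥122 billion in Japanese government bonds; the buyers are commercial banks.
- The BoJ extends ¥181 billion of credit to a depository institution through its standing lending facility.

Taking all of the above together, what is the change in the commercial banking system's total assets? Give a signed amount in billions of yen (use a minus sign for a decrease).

Asset purchase (from non-banks) ¥381 billion: bank balance sheets expand → +¥381B.
OMO sale (to banks) ¥122 billion: just an asset swap on bank balance sheets → 0.
Discount-window loan ¥181 billion: bank balance sheets expand → +¥181B.
Net: 381 + 0 + 181 = +¥562 billion.

+¥562 billion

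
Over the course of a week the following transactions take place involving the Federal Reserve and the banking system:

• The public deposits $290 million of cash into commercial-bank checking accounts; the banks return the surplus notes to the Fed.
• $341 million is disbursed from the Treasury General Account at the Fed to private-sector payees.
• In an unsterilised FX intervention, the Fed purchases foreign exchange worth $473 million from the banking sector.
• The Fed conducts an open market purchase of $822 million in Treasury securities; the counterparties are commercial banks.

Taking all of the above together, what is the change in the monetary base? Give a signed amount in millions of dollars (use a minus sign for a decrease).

+$1636 million

Fed balance sheet:
  Assets:      Securities +$822M, Foreign assets +$473M
  Liabilities: Bank reserves +$1926M, Currency in circulation −$290M, Government deposits −$341M
Monetary base = currency + reserves: −$290M + (+$1926M) = +$1636 million.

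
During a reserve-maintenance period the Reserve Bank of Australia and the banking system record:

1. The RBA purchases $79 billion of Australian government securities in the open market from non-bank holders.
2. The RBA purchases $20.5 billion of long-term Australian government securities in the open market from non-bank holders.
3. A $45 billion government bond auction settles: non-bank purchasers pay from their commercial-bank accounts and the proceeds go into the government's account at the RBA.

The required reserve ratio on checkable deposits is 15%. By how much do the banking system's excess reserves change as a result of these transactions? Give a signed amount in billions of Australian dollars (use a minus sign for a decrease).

Asset purchase (from non-banks) $79 billion: reserves +$79B, deposits +$79B.
Asset purchase (from non-banks) $20.5 billion: reserves +$20.5B, deposits +$20.5B.
Government account inflow $45 billion: reserves −$45B, deposits −$45B.
Totals: Δreserves = +$54.5B, Δdeposits = +$54.5B.
Δrequired reserves = 15% × +$54.5B = +$8.175B.
Δexcess reserves = Δreserves − Δrequired = +$54.5B − (+$8.175B) = +$46.325 billion.

+$46.325 billion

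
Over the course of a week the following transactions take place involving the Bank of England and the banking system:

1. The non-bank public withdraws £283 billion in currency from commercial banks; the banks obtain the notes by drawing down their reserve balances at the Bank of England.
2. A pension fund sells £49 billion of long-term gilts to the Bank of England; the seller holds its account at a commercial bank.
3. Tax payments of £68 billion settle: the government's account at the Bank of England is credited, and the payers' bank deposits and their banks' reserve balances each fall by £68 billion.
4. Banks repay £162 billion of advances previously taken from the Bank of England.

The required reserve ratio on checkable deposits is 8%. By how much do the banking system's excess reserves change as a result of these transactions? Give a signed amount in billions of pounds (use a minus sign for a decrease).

Currency withdrawal £283 billion: reserves −£283B, deposits −£283B.
Asset purchase (from non-banks) £49 billion: reserves +£49B, deposits +£49B.
Government account inflow £68 billion: reserves −£68B, deposits −£68B.
Discount-window repayment £162 billion: reserves −£162B, deposits 0.
Totals: Δreserves = −£464B, Δdeposits = −£302B.
Δrequired reserves = 8% × −£302B = −£24.16B.
Δexcess reserves = Δreserves − Δrequired = −£464B − (−£24.16B) = -£439.84 billion.

-£439.84 billion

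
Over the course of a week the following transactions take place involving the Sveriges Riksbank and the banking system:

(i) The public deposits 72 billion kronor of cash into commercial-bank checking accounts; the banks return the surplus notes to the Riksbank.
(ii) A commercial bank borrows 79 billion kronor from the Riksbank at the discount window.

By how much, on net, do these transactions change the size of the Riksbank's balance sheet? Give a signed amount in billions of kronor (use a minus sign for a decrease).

+79 billion

Currency deposit 72 billion kronor: only the composition of liabilities changes → 0.
Discount-window loan 79 billion kronor: a Riksbank asset is acquired → +79B.
Net: 0 + 79 = +79 billion.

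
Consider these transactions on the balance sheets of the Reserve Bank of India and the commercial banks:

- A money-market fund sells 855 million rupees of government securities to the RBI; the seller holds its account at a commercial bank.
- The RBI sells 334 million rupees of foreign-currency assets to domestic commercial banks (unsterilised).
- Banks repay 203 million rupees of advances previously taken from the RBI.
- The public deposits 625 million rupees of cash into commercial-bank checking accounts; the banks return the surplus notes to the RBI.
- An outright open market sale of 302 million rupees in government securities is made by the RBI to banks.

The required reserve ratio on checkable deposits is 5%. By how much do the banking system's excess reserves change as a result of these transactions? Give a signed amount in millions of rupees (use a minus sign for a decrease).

+567 million

Asset purchase (from non-banks) 855 million rupees: reserves +855M, deposits +855M.
FX sale 334 million rupees: reserves −334M, deposits 0.
Discount-window repayment 203 million rupees: reserves −203M, deposits 0.
Currency deposit 625 million rupees: reserves +625M, deposits +625M.
OMO sale (to banks) 302 million rupees: reserves −302M, deposits 0.
Totals: Δreserves = +641M, Δdeposits = +1480M.
Δrequired reserves = 5% × +1480M = +74M.
Δexcess reserves = Δreserves − Δrequired = +641M − (+74M) = +567 million.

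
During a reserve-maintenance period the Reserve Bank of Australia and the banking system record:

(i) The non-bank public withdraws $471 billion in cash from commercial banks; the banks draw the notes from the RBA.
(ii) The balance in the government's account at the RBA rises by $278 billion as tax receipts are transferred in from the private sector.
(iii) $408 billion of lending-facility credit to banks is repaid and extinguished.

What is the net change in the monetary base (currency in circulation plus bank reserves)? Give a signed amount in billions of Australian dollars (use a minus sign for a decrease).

Currency withdrawal $471 billion: just a shift between currency and reserves — both are base money → 0.
Government account inflow $278 billion: reserves shift to a non-base liability → −$278B.
Discount-window repayment $408 billion: RBA balance sheet contracts → −$408B.
Net: 0 − 278 − 408 = -$686 billion.

-$686 billion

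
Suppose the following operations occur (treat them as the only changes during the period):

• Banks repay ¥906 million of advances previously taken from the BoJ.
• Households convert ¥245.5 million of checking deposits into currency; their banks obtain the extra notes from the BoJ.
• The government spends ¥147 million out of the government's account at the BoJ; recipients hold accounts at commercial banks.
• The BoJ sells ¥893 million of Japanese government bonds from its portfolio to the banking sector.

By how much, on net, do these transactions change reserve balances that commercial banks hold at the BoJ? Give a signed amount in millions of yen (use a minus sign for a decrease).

-¥1897.5 million

Discount-window repayment ¥906 million: repayment is debited from reserves → −¥906M.
Currency withdrawal ¥245.5 million: banks swap reserves for currency → −¥245.5M.
Government spending ¥147 million: government payments flow into bank reserve accounts → +¥147M.
OMO sale (to banks) ¥893 million: the buying banks pay out of their reserve balances → −¥893M.
Net: −906 − 245.5 + 147 − 893 = -¥1897.5 million.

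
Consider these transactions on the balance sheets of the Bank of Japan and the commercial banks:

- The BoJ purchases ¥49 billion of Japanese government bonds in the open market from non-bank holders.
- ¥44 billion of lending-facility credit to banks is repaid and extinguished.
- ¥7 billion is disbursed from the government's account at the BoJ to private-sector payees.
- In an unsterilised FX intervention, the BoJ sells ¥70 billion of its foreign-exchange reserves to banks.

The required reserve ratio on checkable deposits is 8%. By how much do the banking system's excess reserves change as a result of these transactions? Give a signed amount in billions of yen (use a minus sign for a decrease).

Asset purchase (from non-banks) ¥49 billion: reserves +¥49B, deposits +¥49B.
Discount-window repayment ¥44 billion: reserves −¥44B, deposits 0.
Government spending ¥7 billion: reserves +¥7B, deposits +¥7B.
FX sale ¥70 billion: reserves −¥70B, deposits 0.
Totals: Δreserves = −¥58B, Δdeposits = +¥56B.
Δrequired reserves = 8% × +¥56B = +¥4.48B.
Δexcess reserves = Δreserves − Δrequired = −¥58B − (+¥4.48B) = -¥62.48 billion.

-¥62.48 billion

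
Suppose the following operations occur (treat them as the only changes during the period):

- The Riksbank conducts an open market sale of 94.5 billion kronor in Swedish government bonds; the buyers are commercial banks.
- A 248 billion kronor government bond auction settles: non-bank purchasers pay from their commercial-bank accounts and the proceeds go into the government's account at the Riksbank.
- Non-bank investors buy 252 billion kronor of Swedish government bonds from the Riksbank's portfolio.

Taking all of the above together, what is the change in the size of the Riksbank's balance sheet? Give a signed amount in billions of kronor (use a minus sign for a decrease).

-346.5 billion

OMO sale (to banks) 94.5 billion kronor: a Riksbank asset is shed → −94.5B.
Government account inflow 248 billion kronor: only the composition of liabilities changes → 0.
Asset sale (to non-banks) 252 billion kronor: a Riksbank asset is shed → −252B.
Net: −94.5 + 0 − 252 = -346.5 billion.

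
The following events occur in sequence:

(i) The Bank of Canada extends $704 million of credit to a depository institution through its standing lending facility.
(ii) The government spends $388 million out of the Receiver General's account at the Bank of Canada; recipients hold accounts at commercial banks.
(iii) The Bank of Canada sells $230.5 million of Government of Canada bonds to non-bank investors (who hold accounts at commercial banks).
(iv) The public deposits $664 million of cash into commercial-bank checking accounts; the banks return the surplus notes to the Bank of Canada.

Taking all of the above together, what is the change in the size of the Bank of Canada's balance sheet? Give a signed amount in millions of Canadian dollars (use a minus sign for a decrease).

Bank of Canada balance sheet:
  Assets:      Securities −$230.5M, Loans to banks +$704M
  Liabilities: Bank reserves +$1525.5M, Currency in circulation −$664M, Government deposits −$388M
Change in total Bank of Canada assets = +$473.5 million.

+$473.5 million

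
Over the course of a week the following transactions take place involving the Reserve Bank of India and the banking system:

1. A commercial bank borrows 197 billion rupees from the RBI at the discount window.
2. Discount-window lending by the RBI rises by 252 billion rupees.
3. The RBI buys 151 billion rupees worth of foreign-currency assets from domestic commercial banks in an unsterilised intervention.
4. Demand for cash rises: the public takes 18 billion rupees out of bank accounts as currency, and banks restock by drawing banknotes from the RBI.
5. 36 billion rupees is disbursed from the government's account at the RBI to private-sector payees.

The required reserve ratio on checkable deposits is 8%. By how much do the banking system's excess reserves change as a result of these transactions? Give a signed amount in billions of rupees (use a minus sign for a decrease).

Discount-window loan 197 billion rupees: reserves +197B, deposits 0.
Discount-window loan 252 billion rupees: reserves +252B, deposits 0.
FX purchase 151 billion rupees: reserves +151B, deposits 0.
Currency withdrawal 18 billion rupees: reserves −18B, deposits −18B.
Government spending 36 billion rupees: reserves +36B, deposits +36B.
Totals: Δreserves = +618B, Δdeposits = +18B.
Δrequired reserves = 8% × +18B = +1.44B.
Δexcess reserves = Δreserves − Δrequired = +618B − (+1.44B) = +616.56 billion.

+616.56 billion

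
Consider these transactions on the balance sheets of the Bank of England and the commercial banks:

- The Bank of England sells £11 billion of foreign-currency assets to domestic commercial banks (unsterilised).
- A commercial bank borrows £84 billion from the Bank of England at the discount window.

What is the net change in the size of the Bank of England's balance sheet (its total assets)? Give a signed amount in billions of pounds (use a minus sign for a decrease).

+£73 billion

FX sale £11 billion: a Bank of England asset is shed → −£11B.
Discount-window loan £84 billion: a Bank of England asset is acquired → +£84B.
Net: −11 + 84 = +£73 billion.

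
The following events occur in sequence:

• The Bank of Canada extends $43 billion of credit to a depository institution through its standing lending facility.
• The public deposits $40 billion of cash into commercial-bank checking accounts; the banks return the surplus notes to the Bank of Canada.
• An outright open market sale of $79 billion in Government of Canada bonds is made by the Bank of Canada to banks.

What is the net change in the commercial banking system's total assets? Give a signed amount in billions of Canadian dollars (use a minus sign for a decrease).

Discount-window loan $43 billion: bank balance sheets expand → +$43B.
Currency deposit $40 billion: bank balance sheets expand → +$40B.
OMO sale (to banks) $79 billion: just an asset swap on bank balance sheets → 0.
Net: 43 + 40 + 0 = +$83 billion.

+$83 billion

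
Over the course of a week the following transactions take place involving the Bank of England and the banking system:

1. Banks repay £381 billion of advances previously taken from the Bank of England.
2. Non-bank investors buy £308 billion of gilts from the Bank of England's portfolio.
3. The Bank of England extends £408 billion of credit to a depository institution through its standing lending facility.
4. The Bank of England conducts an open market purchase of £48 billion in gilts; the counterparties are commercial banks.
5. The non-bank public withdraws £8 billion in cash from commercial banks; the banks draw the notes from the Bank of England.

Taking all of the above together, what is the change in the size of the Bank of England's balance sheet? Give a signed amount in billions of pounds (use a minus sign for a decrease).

-£233 billion

Bank of England balance sheet:
  Assets:      Securities −£260B, Loans to banks +£27B
  Liabilities: Bank reserves −£241B, Currency in circulation +£8B
Commercial banking system:
  Assets:      Reserves at CB −£241B, Securities −£48B
  Liabilities: Checkable deposits −£316B, Borrowings from CB +£27B
Change in total Bank of England assets = -£233 billion.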